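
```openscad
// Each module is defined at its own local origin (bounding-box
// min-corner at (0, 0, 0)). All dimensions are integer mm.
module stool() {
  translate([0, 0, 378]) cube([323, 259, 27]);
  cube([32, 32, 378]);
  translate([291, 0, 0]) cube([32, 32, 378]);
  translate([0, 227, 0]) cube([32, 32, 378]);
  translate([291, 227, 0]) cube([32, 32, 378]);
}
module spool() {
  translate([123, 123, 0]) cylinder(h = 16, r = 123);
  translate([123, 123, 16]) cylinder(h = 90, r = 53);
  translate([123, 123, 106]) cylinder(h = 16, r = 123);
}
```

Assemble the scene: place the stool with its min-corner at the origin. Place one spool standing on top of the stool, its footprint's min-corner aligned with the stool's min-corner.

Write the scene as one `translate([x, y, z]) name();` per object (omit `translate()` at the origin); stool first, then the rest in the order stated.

stool();
translate([0, 0, 405]) spool();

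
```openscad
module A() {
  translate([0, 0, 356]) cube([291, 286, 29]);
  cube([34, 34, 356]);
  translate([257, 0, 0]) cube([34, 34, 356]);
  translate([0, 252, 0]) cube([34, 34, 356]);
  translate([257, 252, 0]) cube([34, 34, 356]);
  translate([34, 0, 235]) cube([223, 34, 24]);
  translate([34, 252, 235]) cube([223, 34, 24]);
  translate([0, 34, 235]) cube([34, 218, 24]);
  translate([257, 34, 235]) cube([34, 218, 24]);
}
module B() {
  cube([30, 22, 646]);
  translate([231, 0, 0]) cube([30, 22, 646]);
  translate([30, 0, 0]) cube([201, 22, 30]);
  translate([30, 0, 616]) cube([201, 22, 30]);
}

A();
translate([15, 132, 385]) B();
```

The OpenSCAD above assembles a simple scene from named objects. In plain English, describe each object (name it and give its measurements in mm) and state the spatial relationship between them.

A is a four-legged stool. The seat is 291×286 mm, 29 mm thick, top at z = 385 mm. It stands on four square legs, each 34×34 mm in cross-section, from z = 0 to the seat underside, each flush with a corner of the seat. Four stretchers, 34 mm wide and 24 mm tall, connect adjacent legs with their undersides at z = 235 mm, each running between the inner faces of the legs it joins and aligned with the legs' outer faces on the other axis.

B is a picture frame with a 201×586 mm rectangular opening (x by z) and a uniform 30 mm border on every side. Frame depth is 22 mm along y. It is built from two vertical stiles running the full outside height and two horizontal rails spanning the gap between the stiles.

The picture frame is on top of the stool, centred.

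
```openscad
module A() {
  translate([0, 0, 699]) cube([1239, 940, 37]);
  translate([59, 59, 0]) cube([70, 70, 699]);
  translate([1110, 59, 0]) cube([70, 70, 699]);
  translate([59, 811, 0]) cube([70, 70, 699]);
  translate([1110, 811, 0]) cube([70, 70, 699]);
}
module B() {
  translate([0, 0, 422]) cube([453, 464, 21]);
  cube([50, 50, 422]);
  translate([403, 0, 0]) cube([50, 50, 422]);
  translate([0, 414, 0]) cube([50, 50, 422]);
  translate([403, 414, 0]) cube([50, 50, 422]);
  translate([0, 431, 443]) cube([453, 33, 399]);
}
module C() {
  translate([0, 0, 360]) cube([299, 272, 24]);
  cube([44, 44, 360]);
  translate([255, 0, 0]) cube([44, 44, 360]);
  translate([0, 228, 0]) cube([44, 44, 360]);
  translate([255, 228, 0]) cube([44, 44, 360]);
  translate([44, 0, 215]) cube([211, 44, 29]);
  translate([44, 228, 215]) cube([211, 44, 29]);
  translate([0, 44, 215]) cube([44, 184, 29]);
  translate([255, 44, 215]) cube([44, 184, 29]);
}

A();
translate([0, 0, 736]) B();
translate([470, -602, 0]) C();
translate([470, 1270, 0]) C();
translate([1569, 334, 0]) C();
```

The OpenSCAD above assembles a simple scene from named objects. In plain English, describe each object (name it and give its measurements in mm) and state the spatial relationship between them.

A is a rectangular dining table. The top is 1239×940×37 mm with its upper surface at z = 736 mm. It stands on four 70×70 mm square legs, each inset 59 mm from the nearest pair of top edges, running from the floor to the underside of the top.

B is a chair. The seat is a 453×464×21 mm slab with its top at z = 443 mm, on four 50×50 mm corner legs (flush with the seat edges, standing on z = 0). A flat backrest 33 mm thick, 399 mm tall, spans the full seat width and rises from the seat top along its +y edge, rear face flush with the rear of the seat.

C is a four-legged stool. The seat is a 299×272×24 mm slab whose top surface is at z = 384 mm; four square legs, each 44×44 mm in cross-section, run from the floor (z = 0) to the underside of the seat, each flush with a corner of the seat. Four stretchers, 44 mm wide and 29 mm tall, connect adjacent legs with their undersides at z = 215 mm, each running between the inner faces of the legs it joins and aligned with the legs' outer faces on the other axis.

The chair is on top of the table. Three stools sit around the table at the −y, +y, +x sides.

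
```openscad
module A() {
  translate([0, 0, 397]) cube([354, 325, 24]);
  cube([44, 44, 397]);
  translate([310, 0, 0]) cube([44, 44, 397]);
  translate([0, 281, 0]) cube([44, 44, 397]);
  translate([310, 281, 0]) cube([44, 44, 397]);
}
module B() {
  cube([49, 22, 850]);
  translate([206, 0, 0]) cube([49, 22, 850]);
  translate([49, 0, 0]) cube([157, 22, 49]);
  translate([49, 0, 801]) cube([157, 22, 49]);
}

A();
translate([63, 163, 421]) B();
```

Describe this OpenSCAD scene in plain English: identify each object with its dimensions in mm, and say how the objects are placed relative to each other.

A is a four-legged stool. The seat is 354×325 mm, 24 mm thick, top at z = 421 mm. It stands on four square legs, each 44×44 mm in cross-section, from z = 0 to the seat underside, each flush with a corner of the seat.

B is a rectangular picture frame lying in the x–z plane (depth along y). The opening is 157 mm wide (x) by 752 mm tall (z), surrounded by a border 49 mm wide on all four sides. The frame is 22 mm deep and is made of two full-height vertical stiles with two horizontal rails fitted between them.

The picture frame is on top of the stool.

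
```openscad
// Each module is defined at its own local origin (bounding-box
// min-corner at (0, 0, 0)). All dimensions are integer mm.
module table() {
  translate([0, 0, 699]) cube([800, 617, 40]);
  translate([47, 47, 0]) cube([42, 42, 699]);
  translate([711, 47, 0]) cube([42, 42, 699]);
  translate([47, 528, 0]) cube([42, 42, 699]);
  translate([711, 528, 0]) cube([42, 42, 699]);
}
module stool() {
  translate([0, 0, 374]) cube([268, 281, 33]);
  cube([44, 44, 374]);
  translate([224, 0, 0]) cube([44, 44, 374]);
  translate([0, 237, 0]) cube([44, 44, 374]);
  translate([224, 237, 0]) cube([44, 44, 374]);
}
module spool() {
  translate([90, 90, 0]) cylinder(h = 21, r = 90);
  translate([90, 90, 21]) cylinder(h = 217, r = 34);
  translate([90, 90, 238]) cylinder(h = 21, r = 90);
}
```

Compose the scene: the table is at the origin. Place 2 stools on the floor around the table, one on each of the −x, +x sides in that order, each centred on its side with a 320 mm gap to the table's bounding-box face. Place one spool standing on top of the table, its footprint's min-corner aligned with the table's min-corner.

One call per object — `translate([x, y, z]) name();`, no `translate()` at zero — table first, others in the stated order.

table();
translate([-588, 168, 0]) stool();
translate([1120, 168, 0]) stool();
translate([0, 0, 739]) spool();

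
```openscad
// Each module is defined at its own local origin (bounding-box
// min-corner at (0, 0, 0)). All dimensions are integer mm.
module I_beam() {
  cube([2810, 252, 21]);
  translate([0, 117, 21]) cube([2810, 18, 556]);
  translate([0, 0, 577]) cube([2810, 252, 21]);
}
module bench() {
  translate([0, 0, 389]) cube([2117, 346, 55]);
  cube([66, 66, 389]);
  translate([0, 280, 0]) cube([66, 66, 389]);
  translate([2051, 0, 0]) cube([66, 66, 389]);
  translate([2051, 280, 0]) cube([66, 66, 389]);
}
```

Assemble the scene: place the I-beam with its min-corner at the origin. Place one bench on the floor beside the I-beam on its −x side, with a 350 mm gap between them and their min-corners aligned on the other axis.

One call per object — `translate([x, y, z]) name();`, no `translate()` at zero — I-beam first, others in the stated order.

I_beam();
translate([-2467, 0, 0]) bench();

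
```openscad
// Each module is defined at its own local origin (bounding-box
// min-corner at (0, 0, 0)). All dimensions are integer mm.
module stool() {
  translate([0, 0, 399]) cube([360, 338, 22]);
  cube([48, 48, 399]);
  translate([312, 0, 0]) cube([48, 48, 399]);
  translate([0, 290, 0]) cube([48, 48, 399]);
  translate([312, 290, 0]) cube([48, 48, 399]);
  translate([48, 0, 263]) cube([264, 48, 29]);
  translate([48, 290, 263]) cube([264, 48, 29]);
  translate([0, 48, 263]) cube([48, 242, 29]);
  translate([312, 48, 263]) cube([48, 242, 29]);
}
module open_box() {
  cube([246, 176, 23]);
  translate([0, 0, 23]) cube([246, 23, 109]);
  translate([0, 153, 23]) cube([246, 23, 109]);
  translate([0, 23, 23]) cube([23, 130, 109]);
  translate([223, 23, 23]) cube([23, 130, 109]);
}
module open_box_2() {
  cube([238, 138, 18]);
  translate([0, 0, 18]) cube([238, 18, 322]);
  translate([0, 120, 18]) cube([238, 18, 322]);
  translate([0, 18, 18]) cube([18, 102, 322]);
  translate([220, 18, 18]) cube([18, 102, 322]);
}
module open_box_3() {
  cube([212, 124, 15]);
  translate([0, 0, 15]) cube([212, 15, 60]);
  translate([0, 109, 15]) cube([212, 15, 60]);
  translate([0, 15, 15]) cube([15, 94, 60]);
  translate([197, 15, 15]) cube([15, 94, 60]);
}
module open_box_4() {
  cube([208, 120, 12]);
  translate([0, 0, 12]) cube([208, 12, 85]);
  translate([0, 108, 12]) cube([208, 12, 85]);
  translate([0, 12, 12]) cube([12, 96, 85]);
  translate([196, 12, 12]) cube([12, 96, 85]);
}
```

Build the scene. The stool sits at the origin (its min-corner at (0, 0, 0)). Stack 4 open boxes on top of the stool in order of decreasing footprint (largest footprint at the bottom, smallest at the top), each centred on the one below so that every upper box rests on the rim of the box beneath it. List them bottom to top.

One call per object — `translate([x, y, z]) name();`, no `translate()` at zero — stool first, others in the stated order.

stool();
translate([57, 81, 421]) open_box();
translate([61, 100, 553]) open_box_2();
translate([74, 107, 893]) open_box_3();
translate([76, 109, 968]) open_box_4();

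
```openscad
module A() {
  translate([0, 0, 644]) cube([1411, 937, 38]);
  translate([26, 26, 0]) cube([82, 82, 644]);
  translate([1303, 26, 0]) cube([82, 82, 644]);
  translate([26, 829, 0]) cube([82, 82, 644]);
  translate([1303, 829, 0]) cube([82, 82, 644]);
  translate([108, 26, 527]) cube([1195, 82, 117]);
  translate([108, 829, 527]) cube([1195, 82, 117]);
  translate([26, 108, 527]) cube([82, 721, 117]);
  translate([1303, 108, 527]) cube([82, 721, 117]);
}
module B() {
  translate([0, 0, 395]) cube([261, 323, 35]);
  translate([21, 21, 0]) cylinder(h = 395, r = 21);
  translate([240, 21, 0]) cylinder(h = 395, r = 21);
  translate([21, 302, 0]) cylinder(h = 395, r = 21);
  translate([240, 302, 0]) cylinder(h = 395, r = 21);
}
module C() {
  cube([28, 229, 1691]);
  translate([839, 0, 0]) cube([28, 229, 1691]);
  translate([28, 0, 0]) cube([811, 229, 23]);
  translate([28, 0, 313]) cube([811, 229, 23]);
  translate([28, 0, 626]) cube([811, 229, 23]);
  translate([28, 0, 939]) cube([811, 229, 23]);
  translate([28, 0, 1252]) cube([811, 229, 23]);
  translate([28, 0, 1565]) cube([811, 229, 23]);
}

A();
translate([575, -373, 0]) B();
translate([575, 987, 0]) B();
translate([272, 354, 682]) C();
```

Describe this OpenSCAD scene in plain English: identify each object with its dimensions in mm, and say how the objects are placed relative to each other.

A is a rectangular dining table. The top is 1411×937×38 mm with its upper surface at z = 682 mm. It stands on four 82×82 mm square legs, each inset 26 mm from the nearest pair of top edges, running from the floor to the underside of the top. Four apron rails, 82 mm thick and 117 mm tall, run between adjacent legs with their top edges flush with the underside of the top and their outer faces flush with the legs' outer faces.

B is a four-legged stool. The seat is 261×323 mm, 35 mm thick, top at z = 430 mm. It stands on four round legs, each 42 mm in diameter, from z = 0 to the seat underside, each leg's axis is inset half a diameter from the nearest pair of seat edges (so the leg's bounding box is flush with the corner).

C is an open bookshelf. Two side panels, each 28 mm thick, 229 mm deep and 1691 mm tall, stand 867 mm apart (outside-to-outside). Between them sit 6 shelves, each 23 mm thick and 229 mm deep, spanning the full gap between the sides. The bottom shelf rests on the floor (its underside at z = 0) and the clear gap between one shelf's top and the next shelf's underside is 290 mm.

Two stools sit around the table at the −y, +y sides. The bookshelf is on top of the table, centred.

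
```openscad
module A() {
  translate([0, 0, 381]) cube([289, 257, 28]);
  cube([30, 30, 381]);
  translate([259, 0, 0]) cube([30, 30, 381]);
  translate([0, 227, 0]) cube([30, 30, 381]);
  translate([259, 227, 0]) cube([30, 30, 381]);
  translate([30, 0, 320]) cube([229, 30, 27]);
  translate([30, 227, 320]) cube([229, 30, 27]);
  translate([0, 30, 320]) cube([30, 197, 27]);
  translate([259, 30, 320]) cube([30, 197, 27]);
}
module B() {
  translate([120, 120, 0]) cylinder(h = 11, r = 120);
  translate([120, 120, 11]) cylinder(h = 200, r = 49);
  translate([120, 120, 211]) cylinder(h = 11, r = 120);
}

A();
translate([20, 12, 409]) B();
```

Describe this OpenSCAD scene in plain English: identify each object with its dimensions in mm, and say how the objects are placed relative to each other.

A is a simple wooden stool: a rectangular seat 289 mm (x) by 257 mm (y), 28 mm thick, top face at z = 409 mm, on four square legs, each 30×30 mm in cross-section. The legs rest on z = 0, each flush with a corner of the seat. Four stretchers, 30 mm wide and 27 mm tall, connect adjacent legs with their undersides at z = 320 mm, each running between the inner faces of the legs it joins and aligned with the legs' outer faces on the other axis.

B is a spool: two coaxial disc flanges of radius 120 mm and thickness 11 mm, joined by a core cylinder of radius 49 mm and height 200 mm. The lower flange rests on z = 0 and the three cylinders share a vertical axis.

The spool is on top of the stool.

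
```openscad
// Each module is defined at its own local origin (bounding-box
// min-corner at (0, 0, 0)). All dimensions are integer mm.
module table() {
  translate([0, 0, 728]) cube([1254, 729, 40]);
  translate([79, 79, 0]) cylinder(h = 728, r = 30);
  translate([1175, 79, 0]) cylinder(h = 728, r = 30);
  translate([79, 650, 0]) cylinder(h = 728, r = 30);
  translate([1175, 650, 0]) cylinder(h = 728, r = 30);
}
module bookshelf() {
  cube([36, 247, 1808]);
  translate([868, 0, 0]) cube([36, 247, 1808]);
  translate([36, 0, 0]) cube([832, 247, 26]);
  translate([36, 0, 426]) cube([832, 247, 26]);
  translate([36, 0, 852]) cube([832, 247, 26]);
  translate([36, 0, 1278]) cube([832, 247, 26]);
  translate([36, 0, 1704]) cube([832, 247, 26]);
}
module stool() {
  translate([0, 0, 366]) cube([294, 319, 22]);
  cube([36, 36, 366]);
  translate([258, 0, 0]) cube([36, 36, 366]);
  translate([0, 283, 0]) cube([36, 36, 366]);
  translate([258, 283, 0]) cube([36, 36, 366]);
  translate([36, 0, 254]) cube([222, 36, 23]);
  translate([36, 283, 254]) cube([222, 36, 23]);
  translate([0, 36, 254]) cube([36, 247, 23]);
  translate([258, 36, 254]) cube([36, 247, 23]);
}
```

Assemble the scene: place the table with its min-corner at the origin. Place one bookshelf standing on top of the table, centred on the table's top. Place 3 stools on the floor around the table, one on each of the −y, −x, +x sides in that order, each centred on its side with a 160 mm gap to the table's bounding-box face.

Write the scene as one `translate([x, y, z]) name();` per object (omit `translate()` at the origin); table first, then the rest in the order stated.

table();
translate([175, 241, 768]) bookshelf();
translate([480, -479, 0]) stool();
translate([-454, 205, 0]) stool();
translate([1414, 205, 0]) stool();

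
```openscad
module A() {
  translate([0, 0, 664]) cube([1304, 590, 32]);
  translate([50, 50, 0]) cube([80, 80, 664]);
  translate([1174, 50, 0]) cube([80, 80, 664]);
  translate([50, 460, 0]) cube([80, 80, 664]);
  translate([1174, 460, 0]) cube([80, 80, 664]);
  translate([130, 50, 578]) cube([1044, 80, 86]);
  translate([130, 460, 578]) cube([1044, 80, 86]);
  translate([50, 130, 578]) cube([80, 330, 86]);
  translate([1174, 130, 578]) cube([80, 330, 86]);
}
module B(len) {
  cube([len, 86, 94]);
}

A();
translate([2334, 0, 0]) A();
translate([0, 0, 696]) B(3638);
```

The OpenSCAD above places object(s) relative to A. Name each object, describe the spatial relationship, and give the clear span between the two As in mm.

A is a table. B is a beam. A beam spans the tops of two tables. The clear span between the two tables is 1030 mm.

Second table starts at x = 2334; first ends at x = 1304; clear span = 2334 − 1304 = 1030 mm.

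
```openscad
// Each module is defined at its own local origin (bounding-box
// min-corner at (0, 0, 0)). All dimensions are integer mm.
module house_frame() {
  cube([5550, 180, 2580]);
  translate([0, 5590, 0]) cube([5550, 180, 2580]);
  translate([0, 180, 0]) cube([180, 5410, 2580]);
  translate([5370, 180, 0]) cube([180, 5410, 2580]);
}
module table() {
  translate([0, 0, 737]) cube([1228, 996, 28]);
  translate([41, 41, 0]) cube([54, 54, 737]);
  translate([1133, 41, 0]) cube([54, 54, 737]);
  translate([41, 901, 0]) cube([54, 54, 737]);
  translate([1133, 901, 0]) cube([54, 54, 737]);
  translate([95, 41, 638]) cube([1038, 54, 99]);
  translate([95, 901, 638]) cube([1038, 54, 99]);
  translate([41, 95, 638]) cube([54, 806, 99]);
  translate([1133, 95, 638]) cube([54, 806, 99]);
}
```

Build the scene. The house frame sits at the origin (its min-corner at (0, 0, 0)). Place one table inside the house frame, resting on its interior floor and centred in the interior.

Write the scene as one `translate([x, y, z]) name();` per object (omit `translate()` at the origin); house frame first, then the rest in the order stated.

house_frame();
translate([2161, 2387, 0]) table();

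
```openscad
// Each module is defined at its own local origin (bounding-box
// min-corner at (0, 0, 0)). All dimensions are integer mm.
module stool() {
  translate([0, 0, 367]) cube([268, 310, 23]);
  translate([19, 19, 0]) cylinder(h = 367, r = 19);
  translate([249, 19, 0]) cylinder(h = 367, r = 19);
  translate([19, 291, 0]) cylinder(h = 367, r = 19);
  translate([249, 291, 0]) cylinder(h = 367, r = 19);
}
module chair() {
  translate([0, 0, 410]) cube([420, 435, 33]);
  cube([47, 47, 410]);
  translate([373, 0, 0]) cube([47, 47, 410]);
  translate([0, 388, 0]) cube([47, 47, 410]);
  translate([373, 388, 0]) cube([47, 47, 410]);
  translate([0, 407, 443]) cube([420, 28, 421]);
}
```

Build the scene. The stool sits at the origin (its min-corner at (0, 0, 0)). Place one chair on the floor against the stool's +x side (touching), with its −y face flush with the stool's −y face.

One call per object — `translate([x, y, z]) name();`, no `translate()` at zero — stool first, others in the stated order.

stool();
translate([268, 0, 0]) chair();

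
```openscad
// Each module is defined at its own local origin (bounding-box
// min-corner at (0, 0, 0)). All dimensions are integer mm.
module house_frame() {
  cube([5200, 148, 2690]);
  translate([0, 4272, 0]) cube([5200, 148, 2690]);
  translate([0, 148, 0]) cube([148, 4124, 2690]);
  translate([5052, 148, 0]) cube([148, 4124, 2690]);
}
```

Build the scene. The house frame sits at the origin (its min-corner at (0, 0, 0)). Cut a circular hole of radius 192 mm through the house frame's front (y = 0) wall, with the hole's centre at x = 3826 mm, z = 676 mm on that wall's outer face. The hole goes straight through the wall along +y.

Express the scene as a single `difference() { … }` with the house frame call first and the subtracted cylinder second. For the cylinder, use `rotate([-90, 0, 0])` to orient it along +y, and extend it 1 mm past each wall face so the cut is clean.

difference() {
  house_frame();
  translate([3826, -1, 676]) rotate([-90, 0, 0]) cylinder(h = 150, r = 192);
}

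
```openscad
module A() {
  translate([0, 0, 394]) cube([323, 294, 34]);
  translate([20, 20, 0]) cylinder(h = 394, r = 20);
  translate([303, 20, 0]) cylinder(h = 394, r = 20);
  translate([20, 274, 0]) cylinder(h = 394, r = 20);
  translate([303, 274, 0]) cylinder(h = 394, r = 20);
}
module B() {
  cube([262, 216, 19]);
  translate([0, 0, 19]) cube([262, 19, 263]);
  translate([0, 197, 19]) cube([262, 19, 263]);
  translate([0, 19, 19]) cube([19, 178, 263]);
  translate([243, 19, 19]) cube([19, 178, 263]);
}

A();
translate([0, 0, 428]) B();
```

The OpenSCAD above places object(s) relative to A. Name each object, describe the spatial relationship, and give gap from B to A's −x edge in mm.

The open box's min-x is at 0; the stool's min-x is 0; gap = 0 mm.

A is a stool. B is an open box. The open box is on top of the stool. The gap from the open box to the stool's −x edge is 0 mm.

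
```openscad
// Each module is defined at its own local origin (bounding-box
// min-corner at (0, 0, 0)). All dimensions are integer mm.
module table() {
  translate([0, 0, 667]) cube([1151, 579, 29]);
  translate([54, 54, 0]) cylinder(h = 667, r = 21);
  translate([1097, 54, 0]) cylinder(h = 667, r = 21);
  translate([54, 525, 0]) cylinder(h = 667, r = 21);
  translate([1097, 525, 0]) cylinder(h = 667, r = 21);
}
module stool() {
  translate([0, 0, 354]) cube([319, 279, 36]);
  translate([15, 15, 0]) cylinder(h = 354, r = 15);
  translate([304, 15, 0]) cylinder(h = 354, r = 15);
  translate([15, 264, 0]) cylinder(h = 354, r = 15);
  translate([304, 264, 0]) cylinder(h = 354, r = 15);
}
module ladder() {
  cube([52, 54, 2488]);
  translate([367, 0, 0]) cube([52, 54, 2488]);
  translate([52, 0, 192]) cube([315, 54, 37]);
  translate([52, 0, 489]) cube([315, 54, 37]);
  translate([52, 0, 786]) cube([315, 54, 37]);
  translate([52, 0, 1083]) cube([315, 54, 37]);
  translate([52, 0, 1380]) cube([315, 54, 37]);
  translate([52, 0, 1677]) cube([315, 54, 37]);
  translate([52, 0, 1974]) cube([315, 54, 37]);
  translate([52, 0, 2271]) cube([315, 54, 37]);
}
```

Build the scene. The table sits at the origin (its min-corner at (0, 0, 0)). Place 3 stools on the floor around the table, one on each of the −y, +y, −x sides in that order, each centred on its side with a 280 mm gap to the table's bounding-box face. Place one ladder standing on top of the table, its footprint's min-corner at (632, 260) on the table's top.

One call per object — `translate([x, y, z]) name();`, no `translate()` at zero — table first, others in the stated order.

table();
translate([416, -559, 0]) stool();
translate([416, 859, 0]) stool();
translate([-599, 150, 0]) stool();
translate([632, 260, 696]) ladder();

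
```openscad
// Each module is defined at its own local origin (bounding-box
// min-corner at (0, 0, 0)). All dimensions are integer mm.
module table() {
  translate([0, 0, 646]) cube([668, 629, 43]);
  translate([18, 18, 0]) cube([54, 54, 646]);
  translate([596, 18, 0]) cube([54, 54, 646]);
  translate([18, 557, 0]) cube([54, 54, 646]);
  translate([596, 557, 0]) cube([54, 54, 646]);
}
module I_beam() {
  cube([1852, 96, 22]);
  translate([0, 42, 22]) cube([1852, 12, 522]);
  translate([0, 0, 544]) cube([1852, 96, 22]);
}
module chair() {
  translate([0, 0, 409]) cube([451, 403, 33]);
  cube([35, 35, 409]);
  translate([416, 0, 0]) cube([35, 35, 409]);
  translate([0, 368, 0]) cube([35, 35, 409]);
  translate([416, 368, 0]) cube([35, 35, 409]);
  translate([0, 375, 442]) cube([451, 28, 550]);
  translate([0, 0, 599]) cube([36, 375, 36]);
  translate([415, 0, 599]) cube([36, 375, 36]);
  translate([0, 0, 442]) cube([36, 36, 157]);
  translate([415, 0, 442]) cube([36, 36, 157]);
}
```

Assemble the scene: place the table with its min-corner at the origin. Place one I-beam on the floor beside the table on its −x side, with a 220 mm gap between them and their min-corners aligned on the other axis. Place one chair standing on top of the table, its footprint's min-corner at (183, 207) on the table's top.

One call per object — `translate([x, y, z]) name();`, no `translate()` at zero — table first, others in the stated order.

table();
translate([-2072, 0, 0]) I_beam();
translate([183, 207, 689]) chair();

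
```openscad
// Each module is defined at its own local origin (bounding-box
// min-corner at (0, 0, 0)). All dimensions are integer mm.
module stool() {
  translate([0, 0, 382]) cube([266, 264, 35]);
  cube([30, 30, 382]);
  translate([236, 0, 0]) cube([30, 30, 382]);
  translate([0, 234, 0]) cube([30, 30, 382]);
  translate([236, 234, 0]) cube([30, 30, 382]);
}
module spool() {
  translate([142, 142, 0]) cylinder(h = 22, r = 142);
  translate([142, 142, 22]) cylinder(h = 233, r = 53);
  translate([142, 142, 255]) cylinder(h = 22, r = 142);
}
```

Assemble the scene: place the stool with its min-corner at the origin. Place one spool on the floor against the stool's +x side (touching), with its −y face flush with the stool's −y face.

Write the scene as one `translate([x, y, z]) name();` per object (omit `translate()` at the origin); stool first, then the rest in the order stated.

stool();
translate([266, 0, 0]) spool();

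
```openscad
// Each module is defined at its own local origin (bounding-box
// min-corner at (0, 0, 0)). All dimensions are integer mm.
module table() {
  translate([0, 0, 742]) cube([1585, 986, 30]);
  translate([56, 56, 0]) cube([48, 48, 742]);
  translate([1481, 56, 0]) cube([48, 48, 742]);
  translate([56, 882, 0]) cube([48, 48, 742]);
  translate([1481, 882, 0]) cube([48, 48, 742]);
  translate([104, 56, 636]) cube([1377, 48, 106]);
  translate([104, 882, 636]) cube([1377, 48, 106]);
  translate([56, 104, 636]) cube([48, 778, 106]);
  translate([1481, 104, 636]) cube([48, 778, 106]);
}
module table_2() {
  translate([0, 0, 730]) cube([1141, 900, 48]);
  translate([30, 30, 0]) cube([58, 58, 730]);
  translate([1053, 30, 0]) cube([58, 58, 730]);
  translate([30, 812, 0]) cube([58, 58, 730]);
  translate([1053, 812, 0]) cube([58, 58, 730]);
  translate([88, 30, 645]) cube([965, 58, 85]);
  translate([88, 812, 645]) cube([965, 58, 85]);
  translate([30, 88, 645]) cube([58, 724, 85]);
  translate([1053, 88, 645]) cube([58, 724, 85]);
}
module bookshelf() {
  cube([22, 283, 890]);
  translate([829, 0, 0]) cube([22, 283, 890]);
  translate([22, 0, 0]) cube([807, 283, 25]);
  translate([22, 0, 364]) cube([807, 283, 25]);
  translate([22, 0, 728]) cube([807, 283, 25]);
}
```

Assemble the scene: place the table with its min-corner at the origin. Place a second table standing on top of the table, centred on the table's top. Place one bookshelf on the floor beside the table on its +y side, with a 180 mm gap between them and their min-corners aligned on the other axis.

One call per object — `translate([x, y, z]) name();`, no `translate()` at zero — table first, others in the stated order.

table();
translate([222, 43, 772]) table_2();
translate([0, 1166, 0]) bookshelf();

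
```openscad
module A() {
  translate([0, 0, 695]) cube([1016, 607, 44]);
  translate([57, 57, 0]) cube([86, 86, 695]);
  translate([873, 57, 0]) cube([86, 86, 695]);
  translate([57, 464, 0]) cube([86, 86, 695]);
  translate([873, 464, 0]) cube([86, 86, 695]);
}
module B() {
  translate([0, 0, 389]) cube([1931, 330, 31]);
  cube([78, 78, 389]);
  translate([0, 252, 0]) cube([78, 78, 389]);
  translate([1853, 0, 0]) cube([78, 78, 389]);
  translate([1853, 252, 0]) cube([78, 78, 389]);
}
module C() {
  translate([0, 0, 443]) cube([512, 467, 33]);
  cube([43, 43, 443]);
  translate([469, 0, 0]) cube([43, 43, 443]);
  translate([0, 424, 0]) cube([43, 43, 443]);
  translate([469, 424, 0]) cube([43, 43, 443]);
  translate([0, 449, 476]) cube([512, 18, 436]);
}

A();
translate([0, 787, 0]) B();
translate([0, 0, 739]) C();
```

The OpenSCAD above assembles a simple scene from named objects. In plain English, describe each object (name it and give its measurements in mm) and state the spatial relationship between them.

A is a rectangular dining table. The top is 1016×607×44 mm with its upper surface at z = 739 mm. It stands on four 86×86 mm square legs, each inset 57 mm from the nearest pair of top edges, running from the floor to the underside of the top.

B is a long wooden bench with a 1931 mm (x) × 330 mm (y) seat, 31 mm thick, its top surface 420 mm above the floor. Four 78 mm square legs at the seat corners, flush with the edges, run from z = 0 to the seat underside.

C is a chair: 512×467 mm seat, 33 mm thick, top at z = 476 mm, on four 43 mm square corner legs flush with the seat edges. A 18 mm thick backrest slab spans the full seat width, extending 436 mm above the seat top, its back face flush with the seat's +y edge.

The bench is on the floor beside the table on its +y side. The chair is on top of the table.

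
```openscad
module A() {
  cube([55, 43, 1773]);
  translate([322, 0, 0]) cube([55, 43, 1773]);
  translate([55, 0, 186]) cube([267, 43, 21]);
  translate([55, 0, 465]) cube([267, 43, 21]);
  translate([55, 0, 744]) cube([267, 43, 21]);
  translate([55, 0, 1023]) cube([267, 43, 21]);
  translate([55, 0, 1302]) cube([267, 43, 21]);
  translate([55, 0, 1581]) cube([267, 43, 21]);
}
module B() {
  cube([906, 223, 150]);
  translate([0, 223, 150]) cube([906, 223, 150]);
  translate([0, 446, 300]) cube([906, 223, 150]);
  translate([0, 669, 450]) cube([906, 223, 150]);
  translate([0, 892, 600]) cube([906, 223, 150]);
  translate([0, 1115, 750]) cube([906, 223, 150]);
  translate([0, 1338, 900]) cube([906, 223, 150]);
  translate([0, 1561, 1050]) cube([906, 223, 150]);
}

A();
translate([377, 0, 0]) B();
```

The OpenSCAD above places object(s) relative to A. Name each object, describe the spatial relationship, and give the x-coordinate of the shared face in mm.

A is a ladder. B is a staircase. The staircase is against the ladder's +x side, with their −y faces flush. The x-coordinate of the shared face is 377 mm.

The ladder's +x face and the staircase's −x face are both at x = 377 mm.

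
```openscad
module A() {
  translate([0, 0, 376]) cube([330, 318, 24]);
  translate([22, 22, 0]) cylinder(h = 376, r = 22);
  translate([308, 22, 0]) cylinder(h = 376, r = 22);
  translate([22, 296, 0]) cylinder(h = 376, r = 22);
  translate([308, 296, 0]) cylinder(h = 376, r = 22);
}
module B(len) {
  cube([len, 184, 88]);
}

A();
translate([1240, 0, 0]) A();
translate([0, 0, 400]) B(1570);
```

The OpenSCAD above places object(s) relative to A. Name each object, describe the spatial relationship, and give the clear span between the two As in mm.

Second stool starts at x = 1240; first ends at x = 330; clear span = 1240 − 330 = 910 mm.

A is a stool. B is a beam. A beam spans the tops of two stools. The clear span between the two stools is 910 mm.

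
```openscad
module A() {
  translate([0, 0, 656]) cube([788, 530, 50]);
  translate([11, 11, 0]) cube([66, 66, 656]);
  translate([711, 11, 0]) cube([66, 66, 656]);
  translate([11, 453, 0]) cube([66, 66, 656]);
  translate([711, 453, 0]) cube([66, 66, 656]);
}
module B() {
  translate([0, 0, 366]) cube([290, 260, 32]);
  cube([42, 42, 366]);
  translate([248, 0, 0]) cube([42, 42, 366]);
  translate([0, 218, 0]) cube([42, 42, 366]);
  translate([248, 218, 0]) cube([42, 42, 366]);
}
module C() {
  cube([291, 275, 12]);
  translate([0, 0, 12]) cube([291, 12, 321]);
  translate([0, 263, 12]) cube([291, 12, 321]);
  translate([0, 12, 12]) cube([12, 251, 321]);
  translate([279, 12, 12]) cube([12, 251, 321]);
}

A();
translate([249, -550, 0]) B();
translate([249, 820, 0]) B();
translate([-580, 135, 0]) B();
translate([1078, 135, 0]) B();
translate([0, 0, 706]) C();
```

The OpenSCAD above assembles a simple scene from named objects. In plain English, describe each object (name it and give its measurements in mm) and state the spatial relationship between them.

A is a rectangular dining table. The top is 788×530×50 mm with its upper surface at z = 706 mm. It stands on four 66×66 mm square legs, each inset 11 mm from the nearest pair of top edges, running from the floor to the underside of the top.

B is a four-legged stool. The seat is 290×260 mm, 32 mm thick, top at z = 398 mm. It stands on four square legs, each 42×42 mm in cross-section, from z = 0 to the seat underside, each flush with a corner of the seat.

C is an open-topped rectangular box: outside dimensions 291×275×333 mm, with a uniform wall and base thickness of 12 mm. The base is a full 291×275 slab on the floor; four walls sit on top of the base. The front and back walls (the −y and +y sides) span the full width; the two side walls fit between them.

Four stools sit around the table at the −y, +y, −x, +x sides. The open box is on top of the table.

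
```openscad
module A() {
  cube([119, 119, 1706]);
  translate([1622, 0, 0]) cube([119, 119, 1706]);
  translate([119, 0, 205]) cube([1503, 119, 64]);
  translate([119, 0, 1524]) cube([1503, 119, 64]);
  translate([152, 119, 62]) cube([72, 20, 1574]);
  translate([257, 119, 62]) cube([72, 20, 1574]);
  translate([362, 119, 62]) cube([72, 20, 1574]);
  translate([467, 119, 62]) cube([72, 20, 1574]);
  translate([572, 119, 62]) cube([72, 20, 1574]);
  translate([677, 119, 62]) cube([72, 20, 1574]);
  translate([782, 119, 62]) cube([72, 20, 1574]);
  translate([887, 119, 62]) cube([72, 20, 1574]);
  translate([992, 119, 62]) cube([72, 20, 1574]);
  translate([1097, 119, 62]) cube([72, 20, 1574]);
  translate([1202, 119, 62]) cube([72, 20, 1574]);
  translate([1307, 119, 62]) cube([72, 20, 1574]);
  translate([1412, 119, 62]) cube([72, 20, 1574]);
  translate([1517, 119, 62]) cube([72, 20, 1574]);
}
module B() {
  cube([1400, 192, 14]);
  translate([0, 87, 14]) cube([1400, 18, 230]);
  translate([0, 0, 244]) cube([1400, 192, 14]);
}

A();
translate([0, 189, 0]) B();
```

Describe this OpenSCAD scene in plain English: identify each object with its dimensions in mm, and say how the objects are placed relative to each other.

A is a fence section. Two 119×119 mm posts, 1706 mm tall, stand on the floor with a clear span of 1503 mm between their inner faces. Two horizontal rails of 119×64 mm section span the gap between the posts with their undersides at z = 205 mm and z = 1524 mm, flush with the posts' −y face. 14 pickets, each 72 mm wide, 20 mm thick and 1574 mm tall, are fixed to the +y face of the rails with their bottoms at z = 62 mm, evenly spaced across the span with equal gaps (rounded down to the nearest mm) at the −x end and between each pair — any rounding remainder accumulates at the +x end.

B is an I-beam lying along x, 1400 mm long. Overall section height 258 mm. Two flanges 192 mm wide (y) and 14 mm thick, one on the floor and one at the top; a web 18 mm thick runs between them, centred on the flange width.

The I-beam is on the floor beside the fence section on its +y side.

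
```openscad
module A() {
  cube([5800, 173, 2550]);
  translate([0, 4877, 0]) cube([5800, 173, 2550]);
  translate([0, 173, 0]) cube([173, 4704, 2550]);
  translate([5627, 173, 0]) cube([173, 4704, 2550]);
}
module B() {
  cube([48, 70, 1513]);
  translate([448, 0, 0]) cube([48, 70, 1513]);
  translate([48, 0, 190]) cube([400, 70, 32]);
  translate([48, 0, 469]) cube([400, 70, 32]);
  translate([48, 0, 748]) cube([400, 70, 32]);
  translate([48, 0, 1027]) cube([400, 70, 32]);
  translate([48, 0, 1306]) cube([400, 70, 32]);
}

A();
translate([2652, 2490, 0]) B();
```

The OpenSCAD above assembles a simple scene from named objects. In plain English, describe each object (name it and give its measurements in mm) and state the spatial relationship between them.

A is a box-shaped house frame (walls only): outside footprint 5800×5050 mm, wall height 2550 mm, wall thickness 173 mm. The two y-facing walls run the full x-width; the two x-facing walls fit between the inner faces of the y-facing walls.

B is a straight ladder. Two 48×70 mm vertical rails, 1513 mm tall, stand 496 mm apart (outside-to-outside) with their front faces coplanar on the −y side. 5 rungs, each 70 mm deep and 32 mm tall, span between the inner faces of the rails, front faces flush with the rails. The lowest rung's underside is at z = 190 mm and rungs are spaced 279 mm apart (underside to underside).

The ladder sits inside the house frame, centred.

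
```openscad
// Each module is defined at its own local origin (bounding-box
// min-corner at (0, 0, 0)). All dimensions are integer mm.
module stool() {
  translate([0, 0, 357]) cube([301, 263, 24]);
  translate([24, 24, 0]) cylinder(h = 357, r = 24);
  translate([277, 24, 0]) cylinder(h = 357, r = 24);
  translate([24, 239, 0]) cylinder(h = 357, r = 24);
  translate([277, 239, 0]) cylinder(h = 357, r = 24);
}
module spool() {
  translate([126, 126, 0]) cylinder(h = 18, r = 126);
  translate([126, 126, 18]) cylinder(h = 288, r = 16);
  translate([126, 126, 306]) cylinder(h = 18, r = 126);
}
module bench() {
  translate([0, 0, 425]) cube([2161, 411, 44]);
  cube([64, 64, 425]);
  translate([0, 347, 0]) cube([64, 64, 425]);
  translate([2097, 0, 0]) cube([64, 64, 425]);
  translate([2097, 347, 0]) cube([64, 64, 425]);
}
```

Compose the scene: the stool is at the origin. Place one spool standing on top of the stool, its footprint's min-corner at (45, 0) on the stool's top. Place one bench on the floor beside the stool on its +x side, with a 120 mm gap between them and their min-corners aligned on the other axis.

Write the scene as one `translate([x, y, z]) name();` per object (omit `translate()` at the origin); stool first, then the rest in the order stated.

stool();
translate([45, 0, 381]) spool();
translate([421, 0, 0]) bench();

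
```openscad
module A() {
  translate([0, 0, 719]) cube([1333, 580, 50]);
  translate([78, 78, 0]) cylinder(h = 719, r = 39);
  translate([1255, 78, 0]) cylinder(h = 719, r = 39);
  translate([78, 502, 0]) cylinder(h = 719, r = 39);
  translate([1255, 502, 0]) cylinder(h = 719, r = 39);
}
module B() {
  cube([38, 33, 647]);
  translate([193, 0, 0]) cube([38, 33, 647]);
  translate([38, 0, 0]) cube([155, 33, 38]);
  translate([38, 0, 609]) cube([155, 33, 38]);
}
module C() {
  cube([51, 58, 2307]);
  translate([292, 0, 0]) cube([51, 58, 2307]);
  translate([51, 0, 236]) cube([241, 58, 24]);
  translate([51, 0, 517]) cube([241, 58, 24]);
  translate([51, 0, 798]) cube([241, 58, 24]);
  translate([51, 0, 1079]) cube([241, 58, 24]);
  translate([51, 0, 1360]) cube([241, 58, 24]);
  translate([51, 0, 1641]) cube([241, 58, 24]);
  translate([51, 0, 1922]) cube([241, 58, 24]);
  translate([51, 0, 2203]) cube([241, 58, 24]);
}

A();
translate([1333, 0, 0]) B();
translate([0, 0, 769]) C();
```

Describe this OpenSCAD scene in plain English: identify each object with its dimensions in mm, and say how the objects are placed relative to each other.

A is a rectangular dining table. The top is 1333×580×50 mm with its upper surface at z = 769 mm. It stands on four round legs of 78 mm diameter, each leg's bounding box inset 39 mm from the nearest pair of top edges, running from the floor to the underside of the top.

B is a picture frame with a 155×571 mm rectangular opening (x by z) and a uniform 38 mm border on every side. Frame depth is 33 mm along y. It is built from two vertical stiles running the full outside height and two horizontal rails spanning the gap between the stiles.

C is a wooden ladder with two side rails of 51×58 mm section and 2307 mm height, set 343 mm apart overall. Between them run 8 rectangular rungs (58 mm deep, 24 mm thick), front faces flush with the rails' −y face. The bottom of the first rung is 236 mm above the floor and each subsequent rung is 281 mm higher than the one below.

The picture frame is against the table's +x side, with their −y faces flush. The ladder is on top of the table.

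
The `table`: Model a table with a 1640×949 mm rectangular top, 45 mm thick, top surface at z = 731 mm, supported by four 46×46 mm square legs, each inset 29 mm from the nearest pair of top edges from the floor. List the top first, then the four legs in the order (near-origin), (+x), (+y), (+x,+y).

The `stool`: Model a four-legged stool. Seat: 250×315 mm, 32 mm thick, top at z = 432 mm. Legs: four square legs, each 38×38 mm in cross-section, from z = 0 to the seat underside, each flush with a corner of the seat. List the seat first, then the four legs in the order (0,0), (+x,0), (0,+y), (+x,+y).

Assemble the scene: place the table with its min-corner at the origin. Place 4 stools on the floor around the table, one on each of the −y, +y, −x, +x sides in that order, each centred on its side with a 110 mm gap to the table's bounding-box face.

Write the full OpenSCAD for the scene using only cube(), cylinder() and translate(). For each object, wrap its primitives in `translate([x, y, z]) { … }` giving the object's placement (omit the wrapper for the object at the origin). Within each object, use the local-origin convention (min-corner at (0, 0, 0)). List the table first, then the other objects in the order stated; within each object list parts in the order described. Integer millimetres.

translate([0, 0, 686]) cube([1640, 949, 45]);
translate([29, 29, 0]) cube([46, 46, 686]);
translate([1565, 29, 0]) cube([46, 46, 686]);
translate([29, 874, 0]) cube([46, 46, 686]);
translate([1565, 874, 0]) cube([46, 46, 686]);
translate([695, -425, 0]) {
  translate([0, 0, 400]) cube([250, 315, 32]);
  cube([38, 38, 400]);
  translate([212, 0, 0]) cube([38, 38, 400]);
  translate([0, 277, 0]) cube([38, 38, 400]);
  translate([212, 277, 0]) cube([38, 38, 400]);
}
translate([695, 1059, 0]) {
  translate([0, 0, 400]) cube([250, 315, 32]);
  cube([38, 38, 400]);
  translate([212, 0, 0]) cube([38, 38, 400]);
  translate([0, 277, 0]) cube([38, 38, 400]);
  translate([212, 277, 0]) cube([38, 38, 400]);
}
translate([-360, 317, 0]) {
  translate([0, 0, 400]) cube([250, 315, 32]);
  cube([38, 38, 400]);
  translate([212, 0, 0]) cube([38, 38, 400]);
  translate([0, 277, 0]) cube([38, 38, 400]);
  translate([212, 277, 0]) cube([38, 38, 400]);
}
translate([1750, 317, 0]) {
  translate([0, 0, 400]) cube([250, 315, 32]);
  cube([38, 38, 400]);
  translate([212, 0, 0]) cube([38, 38, 400]);
  translate([0, 277, 0]) cube([38, 38, 400]);
  translate([212, 277, 0]) cube([38, 38, 400]);
}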